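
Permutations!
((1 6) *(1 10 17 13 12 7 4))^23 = (1 4 7 12 13 17 10 6)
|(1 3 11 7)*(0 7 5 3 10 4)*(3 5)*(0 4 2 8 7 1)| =|(0 1 10 2 8 7)(3 11)| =6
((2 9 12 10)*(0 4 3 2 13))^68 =((0 4 3 2 9 12 10 13))^68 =(0 9)(2 13)(3 10)(4 12)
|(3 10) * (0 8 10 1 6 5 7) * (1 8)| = |(0 1 6 5 7)(3 8 10)| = 15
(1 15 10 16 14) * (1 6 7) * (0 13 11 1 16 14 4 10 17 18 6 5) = (0 13 11 1 15 17 18 6 7 16 4 10 14 5) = [13, 15, 2, 3, 10, 0, 7, 16, 8, 9, 14, 1, 12, 11, 5, 17, 4, 18, 6]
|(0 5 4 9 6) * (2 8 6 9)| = 6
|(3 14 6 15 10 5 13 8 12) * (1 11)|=18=|(1 11)(3 14 6 15 10 5 13 8 12)|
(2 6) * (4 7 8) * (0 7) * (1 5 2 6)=(0 7 8 4)(1 5 2)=[7, 5, 1, 3, 0, 2, 6, 8, 4]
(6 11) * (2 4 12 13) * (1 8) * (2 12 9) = (1 8)(2 4 9)(6 11)(12 13) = [0, 8, 4, 3, 9, 5, 11, 7, 1, 2, 10, 6, 13, 12]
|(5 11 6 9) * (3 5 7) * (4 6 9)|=10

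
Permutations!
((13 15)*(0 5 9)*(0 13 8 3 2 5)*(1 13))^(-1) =((1 13 15 8 3 2 5 9))^(-1) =(1 9 5 2 3 8 15 13)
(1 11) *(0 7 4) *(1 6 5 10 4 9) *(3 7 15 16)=(0 15 16 3 7 9 1 11 6 5 10 4)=[15, 11, 2, 7, 0, 10, 5, 9, 8, 1, 4, 6, 12, 13, 14, 16, 3]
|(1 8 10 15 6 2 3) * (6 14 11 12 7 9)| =|(1 8 10 15 14 11 12 7 9 6 2 3)| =12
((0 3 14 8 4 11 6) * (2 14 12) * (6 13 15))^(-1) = (0 6 15 13 11 4 8 14 2 12 3)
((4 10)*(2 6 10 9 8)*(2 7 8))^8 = (2 4 6 9 10)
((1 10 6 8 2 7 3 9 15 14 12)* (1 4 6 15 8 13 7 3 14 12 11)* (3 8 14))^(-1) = ((1 10 15 12 4 6 13 7 3 9 14 11)(2 8))^(-1) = (1 11 14 9 3 7 13 6 4 12 15 10)(2 8)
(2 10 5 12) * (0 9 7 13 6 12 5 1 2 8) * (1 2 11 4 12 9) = (0 1 11 4 12 8)(2 10)(6 9 7 13) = [1, 11, 10, 3, 12, 5, 9, 13, 0, 7, 2, 4, 8, 6]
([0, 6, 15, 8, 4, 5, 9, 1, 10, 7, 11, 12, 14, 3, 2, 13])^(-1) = (1 7 9 6)(2 14 12 11 10 8 3 13 15)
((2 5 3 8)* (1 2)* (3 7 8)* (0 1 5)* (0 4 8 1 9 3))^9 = ((0 9 3)(1 2 4 8 5 7))^9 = (9)(1 8)(2 5)(4 7)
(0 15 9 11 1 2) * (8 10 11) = (0 15 9 8 10 11 1 2) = [15, 2, 0, 3, 4, 5, 6, 7, 10, 8, 11, 1, 12, 13, 14, 9]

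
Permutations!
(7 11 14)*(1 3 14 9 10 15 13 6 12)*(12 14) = (1 3 12)(6 14 7 11 9 10 15 13) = [0, 3, 2, 12, 4, 5, 14, 11, 8, 10, 15, 9, 1, 6, 7, 13]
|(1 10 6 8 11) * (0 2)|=10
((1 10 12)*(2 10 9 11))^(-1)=(1 12 10 2 11 9)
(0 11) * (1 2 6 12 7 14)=(0 11)(1 2 6 12 7 14)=[11, 2, 6, 3, 4, 5, 12, 14, 8, 9, 10, 0, 7, 13, 1]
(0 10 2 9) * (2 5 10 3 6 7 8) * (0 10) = (0 3 6 7 8 2 9 10 5) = [3, 1, 9, 6, 4, 0, 7, 8, 2, 10, 5]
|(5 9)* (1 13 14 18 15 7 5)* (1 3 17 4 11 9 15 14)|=30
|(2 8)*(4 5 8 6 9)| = 6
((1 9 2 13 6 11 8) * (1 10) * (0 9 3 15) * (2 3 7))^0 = ((0 9 3 15)(1 7 2 13 6 11 8 10))^0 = (15)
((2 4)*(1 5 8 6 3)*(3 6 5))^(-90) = ((1 3)(2 4)(5 8))^(-90) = (8)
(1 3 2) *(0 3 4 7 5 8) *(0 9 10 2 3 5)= (0 5 8 9 10 2 1 4 7)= [5, 4, 1, 3, 7, 8, 6, 0, 9, 10, 2]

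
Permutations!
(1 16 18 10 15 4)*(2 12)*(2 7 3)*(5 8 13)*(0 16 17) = (0 16 18 10 15 4 1 17)(2 12 7 3)(5 8 13) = [16, 17, 12, 2, 1, 8, 6, 3, 13, 9, 15, 11, 7, 5, 14, 4, 18, 0, 10]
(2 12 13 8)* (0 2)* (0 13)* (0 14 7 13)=[2, 1, 12, 3, 4, 5, 6, 13, 0, 9, 10, 11, 14, 8, 7]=(0 2 12 14 7 13 8)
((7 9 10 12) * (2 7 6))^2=(2 9 12)(6 7 10)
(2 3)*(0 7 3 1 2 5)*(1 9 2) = (0 7 3 5)(2 9) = [7, 1, 9, 5, 4, 0, 6, 3, 8, 2]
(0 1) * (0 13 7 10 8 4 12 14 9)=(0 1 13 7 10 8 4 12 14 9)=[1, 13, 2, 3, 12, 5, 6, 10, 4, 0, 8, 11, 14, 7, 9]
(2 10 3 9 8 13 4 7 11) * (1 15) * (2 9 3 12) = (1 15)(2 10 12)(4 7 11 9 8 13) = [0, 15, 10, 3, 7, 5, 6, 11, 13, 8, 12, 9, 2, 4, 14, 1]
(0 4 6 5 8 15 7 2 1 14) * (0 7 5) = [4, 14, 1, 3, 6, 8, 0, 2, 15, 9, 10, 11, 12, 13, 7, 5] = (0 4 6)(1 14 7 2)(5 8 15)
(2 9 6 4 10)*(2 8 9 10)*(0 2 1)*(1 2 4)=(0 4 2 10 8 9 6 1)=[4, 0, 10, 3, 2, 5, 1, 7, 9, 6, 8]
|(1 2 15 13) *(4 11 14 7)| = 4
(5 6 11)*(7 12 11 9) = (5 6 9 7 12 11) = [0, 1, 2, 3, 4, 6, 9, 12, 8, 7, 10, 5, 11]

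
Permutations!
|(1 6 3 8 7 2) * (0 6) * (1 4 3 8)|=8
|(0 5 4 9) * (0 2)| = 5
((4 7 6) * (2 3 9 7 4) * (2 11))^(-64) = (2 9 6)(3 7 11)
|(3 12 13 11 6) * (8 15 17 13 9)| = |(3 12 9 8 15 17 13 11 6)| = 9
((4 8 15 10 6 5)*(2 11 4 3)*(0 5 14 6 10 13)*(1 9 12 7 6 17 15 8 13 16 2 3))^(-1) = (0 13 4 11 2 16 15 17 14 6 7 12 9 1 5)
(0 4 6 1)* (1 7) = (0 4 6 7 1) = [4, 0, 2, 3, 6, 5, 7, 1]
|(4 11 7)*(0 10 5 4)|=|(0 10 5 4 11 7)|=6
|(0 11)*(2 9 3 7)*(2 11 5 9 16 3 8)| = |(0 5 9 8 2 16 3 7 11)| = 9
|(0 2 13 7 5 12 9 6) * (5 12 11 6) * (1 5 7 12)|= 10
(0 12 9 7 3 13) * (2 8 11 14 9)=(0 12 2 8 11 14 9 7 3 13)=[12, 1, 8, 13, 4, 5, 6, 3, 11, 7, 10, 14, 2, 0, 9]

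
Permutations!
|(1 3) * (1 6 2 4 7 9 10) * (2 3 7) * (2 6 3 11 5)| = |(1 7 9 10)(2 4 6 11 5)| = 20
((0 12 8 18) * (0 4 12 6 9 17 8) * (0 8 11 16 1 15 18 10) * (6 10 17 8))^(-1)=(0 10)(1 16 11 17 8 9 6 12 4 18 15)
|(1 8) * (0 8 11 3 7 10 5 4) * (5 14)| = |(0 8 1 11 3 7 10 14 5 4)| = 10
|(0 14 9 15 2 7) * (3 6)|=6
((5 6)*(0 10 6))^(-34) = (0 6)(5 10)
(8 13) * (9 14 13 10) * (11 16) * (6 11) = [0, 1, 2, 3, 4, 5, 11, 7, 10, 14, 9, 16, 12, 8, 13, 15, 6] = (6 11 16)(8 10 9 14 13)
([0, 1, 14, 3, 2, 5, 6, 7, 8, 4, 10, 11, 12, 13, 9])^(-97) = (2 4 9 14)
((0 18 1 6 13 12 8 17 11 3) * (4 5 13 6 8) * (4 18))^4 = ((0 4 5 13 12 18 1 8 17 11 3))^4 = (0 12 17 4 18 11 5 1 3 13 8)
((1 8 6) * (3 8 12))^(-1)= ((1 12 3 8 6))^(-1)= (1 6 8 3 12)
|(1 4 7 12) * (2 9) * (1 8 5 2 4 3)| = 14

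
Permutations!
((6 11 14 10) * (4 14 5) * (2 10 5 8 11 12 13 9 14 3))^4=(2 13 4 6 14)(3 12 5 10 9)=((2 10 6 12 13 9 14 5 4 3)(8 11))^4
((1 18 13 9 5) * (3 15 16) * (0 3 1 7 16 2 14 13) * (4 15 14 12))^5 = ((0 3 14 13 9 5 7 16 1 18)(2 12 4 15))^5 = (0 5)(1 13)(2 12 4 15)(3 7)(9 18)(14 16)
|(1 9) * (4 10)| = 2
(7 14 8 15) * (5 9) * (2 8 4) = [0, 1, 8, 3, 2, 9, 6, 14, 15, 5, 10, 11, 12, 13, 4, 7] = (2 8 15 7 14 4)(5 9)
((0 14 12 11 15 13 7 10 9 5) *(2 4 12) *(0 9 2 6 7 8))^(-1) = (0 8 13 15 11 12 4 2 10 7 6 14)(5 9)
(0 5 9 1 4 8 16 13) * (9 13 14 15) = (0 5 13)(1 4 8 16 14 15 9) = [5, 4, 2, 3, 8, 13, 6, 7, 16, 1, 10, 11, 12, 0, 15, 9, 14]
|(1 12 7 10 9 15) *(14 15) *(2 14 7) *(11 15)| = 6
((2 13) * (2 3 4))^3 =(2 4 3 13) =((2 13 3 4))^3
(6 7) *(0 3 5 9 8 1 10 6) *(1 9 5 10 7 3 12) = (0 12 1 7)(3 10 6)(8 9) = [12, 7, 2, 10, 4, 5, 3, 0, 9, 8, 6, 11, 1]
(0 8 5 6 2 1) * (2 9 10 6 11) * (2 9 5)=(0 8 2 1)(5 11 9 10 6)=[8, 0, 1, 3, 4, 11, 5, 7, 2, 10, 6, 9]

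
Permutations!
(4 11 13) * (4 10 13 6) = (4 11 6)(10 13) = [0, 1, 2, 3, 11, 5, 4, 7, 8, 9, 13, 6, 12, 10]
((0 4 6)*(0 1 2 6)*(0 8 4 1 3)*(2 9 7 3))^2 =(0 9 3 1 7)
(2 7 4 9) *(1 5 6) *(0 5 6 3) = (0 5 3)(1 6)(2 7 4 9) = [5, 6, 7, 0, 9, 3, 1, 4, 8, 2]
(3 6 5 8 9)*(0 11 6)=[11, 1, 2, 0, 4, 8, 5, 7, 9, 3, 10, 6]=(0 11 6 5 8 9 3)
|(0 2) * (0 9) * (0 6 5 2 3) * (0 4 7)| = 4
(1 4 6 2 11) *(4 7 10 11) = (1 7 10 11)(2 4 6) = [0, 7, 4, 3, 6, 5, 2, 10, 8, 9, 11, 1]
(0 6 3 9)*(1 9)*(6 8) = (0 8 6 3 1 9) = [8, 9, 2, 1, 4, 5, 3, 7, 6, 0]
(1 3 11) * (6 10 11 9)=(1 3 9 6 10 11)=[0, 3, 2, 9, 4, 5, 10, 7, 8, 6, 11, 1]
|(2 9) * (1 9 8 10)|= |(1 9 2 8 10)|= 5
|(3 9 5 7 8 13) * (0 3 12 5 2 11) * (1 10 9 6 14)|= |(0 3 6 14 1 10 9 2 11)(5 7 8 13 12)|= 45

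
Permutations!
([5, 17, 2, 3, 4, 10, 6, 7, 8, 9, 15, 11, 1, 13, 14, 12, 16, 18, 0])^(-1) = (0 18 17 1 12 15 10 5)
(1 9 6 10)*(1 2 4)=(1 9 6 10 2 4)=[0, 9, 4, 3, 1, 5, 10, 7, 8, 6, 2]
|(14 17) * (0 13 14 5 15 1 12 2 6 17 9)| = 28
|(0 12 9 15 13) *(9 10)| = |(0 12 10 9 15 13)| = 6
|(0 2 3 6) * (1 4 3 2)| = 5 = |(0 1 4 3 6)|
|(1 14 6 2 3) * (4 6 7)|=7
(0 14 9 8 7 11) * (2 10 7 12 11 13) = (0 14 9 8 12 11)(2 10 7 13) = [14, 1, 10, 3, 4, 5, 6, 13, 12, 8, 7, 0, 11, 2, 9]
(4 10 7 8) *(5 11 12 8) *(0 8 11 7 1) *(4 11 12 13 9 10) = [8, 0, 2, 3, 4, 7, 6, 5, 11, 10, 1, 13, 12, 9] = (0 8 11 13 9 10 1)(5 7)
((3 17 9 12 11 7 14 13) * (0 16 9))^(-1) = ((0 16 9 12 11 7 14 13 3 17))^(-1) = (0 17 3 13 14 7 11 12 9 16)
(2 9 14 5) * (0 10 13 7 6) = (0 10 13 7 6)(2 9 14 5) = [10, 1, 9, 3, 4, 2, 0, 6, 8, 14, 13, 11, 12, 7, 5]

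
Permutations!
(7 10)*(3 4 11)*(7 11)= (3 4 7 10 11)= [0, 1, 2, 4, 7, 5, 6, 10, 8, 9, 11, 3]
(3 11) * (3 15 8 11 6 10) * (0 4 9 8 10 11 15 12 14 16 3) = [4, 1, 2, 6, 9, 5, 11, 7, 15, 8, 0, 12, 14, 13, 16, 10, 3] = (0 4 9 8 15 10)(3 6 11 12 14 16)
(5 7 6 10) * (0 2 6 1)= (0 2 6 10 5 7 1)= [2, 0, 6, 3, 4, 7, 10, 1, 8, 9, 5]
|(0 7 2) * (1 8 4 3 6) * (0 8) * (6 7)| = |(0 6 1)(2 8 4 3 7)| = 15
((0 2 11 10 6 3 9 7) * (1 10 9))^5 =(11)(1 10 6 3) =((0 2 11 9 7)(1 10 6 3))^5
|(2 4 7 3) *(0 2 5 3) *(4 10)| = 10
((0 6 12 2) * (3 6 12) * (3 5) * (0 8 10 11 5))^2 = ((0 12 2 8 10 11 5 3 6))^2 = (0 2 10 5 6 12 8 11 3)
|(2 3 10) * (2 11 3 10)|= 4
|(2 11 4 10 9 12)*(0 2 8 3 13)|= |(0 2 11 4 10 9 12 8 3 13)|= 10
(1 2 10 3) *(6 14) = (1 2 10 3)(6 14) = [0, 2, 10, 1, 4, 5, 14, 7, 8, 9, 3, 11, 12, 13, 6]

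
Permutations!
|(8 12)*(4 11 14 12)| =5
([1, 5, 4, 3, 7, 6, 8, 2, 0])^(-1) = [8, 0, 7, 3, 2, 1, 5, 4, 6]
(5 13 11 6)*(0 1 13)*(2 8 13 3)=[1, 3, 8, 2, 4, 0, 5, 7, 13, 9, 10, 6, 12, 11]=(0 1 3 2 8 13 11 6 5)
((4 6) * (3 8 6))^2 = (3 6)(4 8)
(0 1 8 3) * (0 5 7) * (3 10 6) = (0 1 8 10 6 3 5 7) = [1, 8, 2, 5, 4, 7, 3, 0, 10, 9, 6]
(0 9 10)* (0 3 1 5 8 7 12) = (0 9 10 3 1 5 8 7 12) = [9, 5, 2, 1, 4, 8, 6, 12, 7, 10, 3, 11, 0]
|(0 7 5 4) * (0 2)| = 5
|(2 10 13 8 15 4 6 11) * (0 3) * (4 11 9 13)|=18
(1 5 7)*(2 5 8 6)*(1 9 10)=(1 8 6 2 5 7 9 10)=[0, 8, 5, 3, 4, 7, 2, 9, 6, 10, 1]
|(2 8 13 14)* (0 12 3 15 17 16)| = |(0 12 3 15 17 16)(2 8 13 14)| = 12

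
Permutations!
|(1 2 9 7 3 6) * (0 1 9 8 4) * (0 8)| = |(0 1 2)(3 6 9 7)(4 8)| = 12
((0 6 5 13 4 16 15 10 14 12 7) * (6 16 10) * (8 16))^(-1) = (0 7 12 14 10 4 13 5 6 15 16 8) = ((0 8 16 15 6 5 13 4 10 14 12 7))^(-1)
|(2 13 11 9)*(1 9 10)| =6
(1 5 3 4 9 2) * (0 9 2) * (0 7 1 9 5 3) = (0 5)(1 3 4 2 9 7) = [5, 3, 9, 4, 2, 0, 6, 1, 8, 7]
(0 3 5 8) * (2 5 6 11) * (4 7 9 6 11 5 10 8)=(0 3 11 2 10 8)(4 7 9 6 5)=[3, 1, 10, 11, 7, 4, 5, 9, 0, 6, 8, 2]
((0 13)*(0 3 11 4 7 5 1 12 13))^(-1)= ((1 12 13 3 11 4 7 5))^(-1)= (1 5 7 4 11 3 13 12)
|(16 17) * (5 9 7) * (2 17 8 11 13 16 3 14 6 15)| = |(2 17 3 14 6 15)(5 9 7)(8 11 13 16)| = 12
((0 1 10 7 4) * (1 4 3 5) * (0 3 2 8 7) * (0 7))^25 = ((0 4 3 5 1 10 7 2 8))^25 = (0 2 10 5 4 8 7 1 3)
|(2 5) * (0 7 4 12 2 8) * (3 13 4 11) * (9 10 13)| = 12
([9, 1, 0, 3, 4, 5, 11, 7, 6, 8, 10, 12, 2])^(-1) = (0 2 12 11 6 8 9)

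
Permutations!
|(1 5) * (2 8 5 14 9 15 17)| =|(1 14 9 15 17 2 8 5)| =8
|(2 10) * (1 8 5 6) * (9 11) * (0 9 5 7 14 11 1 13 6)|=8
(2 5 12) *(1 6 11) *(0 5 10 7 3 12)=(0 5)(1 6 11)(2 10 7 3 12)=[5, 6, 10, 12, 4, 0, 11, 3, 8, 9, 7, 1, 2]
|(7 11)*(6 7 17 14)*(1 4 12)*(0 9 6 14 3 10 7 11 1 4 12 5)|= |(0 9 6 11 17 3 10 7 1 12 4 5)|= 12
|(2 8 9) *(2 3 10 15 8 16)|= |(2 16)(3 10 15 8 9)|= 10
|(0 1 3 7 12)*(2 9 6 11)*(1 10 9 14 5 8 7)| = 22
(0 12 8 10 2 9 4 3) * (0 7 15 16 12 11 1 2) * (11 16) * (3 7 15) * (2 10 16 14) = (0 14 2 9 4 7 3 15 11 1 10)(8 16 12) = [14, 10, 9, 15, 7, 5, 6, 3, 16, 4, 0, 1, 8, 13, 2, 11, 12]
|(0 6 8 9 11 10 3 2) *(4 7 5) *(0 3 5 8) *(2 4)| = |(0 6)(2 3 4 7 8 9 11 10 5)| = 18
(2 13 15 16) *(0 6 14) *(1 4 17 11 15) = (0 6 14)(1 4 17 11 15 16 2 13) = [6, 4, 13, 3, 17, 5, 14, 7, 8, 9, 10, 15, 12, 1, 0, 16, 2, 11]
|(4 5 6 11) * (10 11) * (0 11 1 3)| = 8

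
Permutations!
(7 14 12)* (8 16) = [0, 1, 2, 3, 4, 5, 6, 14, 16, 9, 10, 11, 7, 13, 12, 15, 8] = (7 14 12)(8 16)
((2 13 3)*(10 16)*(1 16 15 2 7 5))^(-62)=(1 16 10 15 2 13 3 7 5)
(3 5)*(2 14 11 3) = (2 14 11 3 5) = [0, 1, 14, 5, 4, 2, 6, 7, 8, 9, 10, 3, 12, 13, 11]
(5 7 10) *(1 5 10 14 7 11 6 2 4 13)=(1 5 11 6 2 4 13)(7 14)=[0, 5, 4, 3, 13, 11, 2, 14, 8, 9, 10, 6, 12, 1, 7]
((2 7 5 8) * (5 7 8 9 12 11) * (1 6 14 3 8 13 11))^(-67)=((1 6 14 3 8 2 13 11 5 9 12))^(-67)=(1 12 9 5 11 13 2 8 3 14 6)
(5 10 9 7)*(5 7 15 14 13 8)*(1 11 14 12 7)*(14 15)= (1 11 15 12 7)(5 10 9 14 13 8)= [0, 11, 2, 3, 4, 10, 6, 1, 5, 14, 9, 15, 7, 8, 13, 12]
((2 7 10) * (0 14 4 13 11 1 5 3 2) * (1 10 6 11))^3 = (0 13 3 6)(1 2 11 14)(4 5 7 10)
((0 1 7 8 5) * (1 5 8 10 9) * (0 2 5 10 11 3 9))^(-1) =((0 10)(1 7 11 3 9)(2 5))^(-1) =(0 10)(1 9 3 11 7)(2 5)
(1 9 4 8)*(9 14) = (1 14 9 4 8) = [0, 14, 2, 3, 8, 5, 6, 7, 1, 4, 10, 11, 12, 13, 9]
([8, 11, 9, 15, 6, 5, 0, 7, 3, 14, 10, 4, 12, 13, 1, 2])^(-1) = (0 6 4 11 1 14 9 2 15 3 8)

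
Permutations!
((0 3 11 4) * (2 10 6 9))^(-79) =((0 3 11 4)(2 10 6 9))^(-79) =(0 3 11 4)(2 10 6 9)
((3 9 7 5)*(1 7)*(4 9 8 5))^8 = (9)(3 5 8)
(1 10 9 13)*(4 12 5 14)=(1 10 9 13)(4 12 5 14)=[0, 10, 2, 3, 12, 14, 6, 7, 8, 13, 9, 11, 5, 1, 4]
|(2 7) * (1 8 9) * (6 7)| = 3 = |(1 8 9)(2 6 7)|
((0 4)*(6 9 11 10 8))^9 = ((0 4)(6 9 11 10 8))^9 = (0 4)(6 8 10 11 9)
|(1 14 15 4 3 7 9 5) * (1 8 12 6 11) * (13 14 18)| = 14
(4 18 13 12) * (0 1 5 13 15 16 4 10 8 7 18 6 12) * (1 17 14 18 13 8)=(0 17 14 18 15 16 4 6 12 10 1 5 8 7 13)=[17, 5, 2, 3, 6, 8, 12, 13, 7, 9, 1, 11, 10, 0, 18, 16, 4, 14, 15]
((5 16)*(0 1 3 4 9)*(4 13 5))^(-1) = (0 9 4 16 5 13 3 1)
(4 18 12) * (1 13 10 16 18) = (1 13 10 16 18 12 4) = [0, 13, 2, 3, 1, 5, 6, 7, 8, 9, 16, 11, 4, 10, 14, 15, 18, 17, 12]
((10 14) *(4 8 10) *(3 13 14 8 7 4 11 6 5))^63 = (3 11)(4 7)(5 14)(6 13)(8 10)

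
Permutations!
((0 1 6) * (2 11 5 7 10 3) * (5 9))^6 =((0 1 6)(2 11 9 5 7 10 3))^6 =(2 3 10 7 5 9 11)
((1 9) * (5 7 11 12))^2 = ((1 9)(5 7 11 12))^2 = (5 11)(7 12)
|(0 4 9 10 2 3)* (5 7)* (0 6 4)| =|(2 3 6 4 9 10)(5 7)| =6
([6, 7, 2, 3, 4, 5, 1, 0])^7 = (0 7 1 6)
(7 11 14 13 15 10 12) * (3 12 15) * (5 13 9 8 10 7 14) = [0, 1, 2, 12, 4, 13, 6, 11, 10, 8, 15, 5, 14, 3, 9, 7] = (3 12 14 9 8 10 15 7 11 5 13)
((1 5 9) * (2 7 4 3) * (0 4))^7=(0 3 7 4 2)(1 5 9)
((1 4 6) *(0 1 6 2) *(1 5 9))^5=(0 2 4 1 9 5)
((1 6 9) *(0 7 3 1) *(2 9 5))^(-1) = (0 9 2 5 6 1 3 7)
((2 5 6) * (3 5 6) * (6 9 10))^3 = (2 6 10 9)(3 5)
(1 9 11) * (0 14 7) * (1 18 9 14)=[1, 14, 2, 3, 4, 5, 6, 0, 8, 11, 10, 18, 12, 13, 7, 15, 16, 17, 9]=(0 1 14 7)(9 11 18)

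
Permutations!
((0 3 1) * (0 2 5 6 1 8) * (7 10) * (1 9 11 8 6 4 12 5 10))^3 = ((0 3 6 9 11 8)(1 2 10 7)(4 12 5))^3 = (12)(0 9)(1 7 10 2)(3 11)(6 8)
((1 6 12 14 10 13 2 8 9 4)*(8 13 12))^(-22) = (1 9 6 4 8)(10 14 12)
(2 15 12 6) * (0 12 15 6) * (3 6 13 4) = [12, 1, 13, 6, 3, 5, 2, 7, 8, 9, 10, 11, 0, 4, 14, 15] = (15)(0 12)(2 13 4 3 6)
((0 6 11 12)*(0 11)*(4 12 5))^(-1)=(0 6)(4 5 11 12)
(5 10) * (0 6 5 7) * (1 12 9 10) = (0 6 5 1 12 9 10 7) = [6, 12, 2, 3, 4, 1, 5, 0, 8, 10, 7, 11, 9]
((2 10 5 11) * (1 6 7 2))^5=(1 5 2 6 11 10 7)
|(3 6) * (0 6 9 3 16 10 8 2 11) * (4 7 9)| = |(0 6 16 10 8 2 11)(3 4 7 9)| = 28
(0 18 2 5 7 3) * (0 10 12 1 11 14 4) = (0 18 2 5 7 3 10 12 1 11 14 4) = [18, 11, 5, 10, 0, 7, 6, 3, 8, 9, 12, 14, 1, 13, 4, 15, 16, 17, 2]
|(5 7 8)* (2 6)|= 6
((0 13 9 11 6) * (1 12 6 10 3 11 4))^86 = ((0 13 9 4 1 12 6)(3 11 10))^86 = (0 9 1 6 13 4 12)(3 10 11)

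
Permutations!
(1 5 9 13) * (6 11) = [0, 5, 2, 3, 4, 9, 11, 7, 8, 13, 10, 6, 12, 1] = (1 5 9 13)(6 11)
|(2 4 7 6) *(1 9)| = 4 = |(1 9)(2 4 7 6)|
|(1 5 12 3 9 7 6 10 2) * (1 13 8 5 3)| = |(1 3 9 7 6 10 2 13 8 5 12)| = 11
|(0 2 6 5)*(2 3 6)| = 4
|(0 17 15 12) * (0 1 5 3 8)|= 8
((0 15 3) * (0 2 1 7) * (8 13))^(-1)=((0 15 3 2 1 7)(8 13))^(-1)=(0 7 1 2 3 15)(8 13)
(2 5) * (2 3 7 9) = (2 5 3 7 9) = [0, 1, 5, 7, 4, 3, 6, 9, 8, 2]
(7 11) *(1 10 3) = (1 10 3)(7 11) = [0, 10, 2, 1, 4, 5, 6, 11, 8, 9, 3, 7]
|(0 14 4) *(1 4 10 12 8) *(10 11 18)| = |(0 14 11 18 10 12 8 1 4)| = 9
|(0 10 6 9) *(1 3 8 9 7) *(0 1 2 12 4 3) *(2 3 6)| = 11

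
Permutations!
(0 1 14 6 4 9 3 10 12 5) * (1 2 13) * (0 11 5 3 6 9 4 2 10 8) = (0 10 12 3 8)(1 14 9 6 2 13)(5 11) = [10, 14, 13, 8, 4, 11, 2, 7, 0, 6, 12, 5, 3, 1, 9]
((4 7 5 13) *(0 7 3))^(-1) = (0 3 4 13 5 7)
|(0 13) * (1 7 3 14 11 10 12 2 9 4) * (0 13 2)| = |(0 2 9 4 1 7 3 14 11 10 12)| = 11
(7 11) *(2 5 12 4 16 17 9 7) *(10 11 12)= [0, 1, 5, 3, 16, 10, 6, 12, 8, 7, 11, 2, 4, 13, 14, 15, 17, 9]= (2 5 10 11)(4 16 17 9 7 12)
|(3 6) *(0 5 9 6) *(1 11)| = 10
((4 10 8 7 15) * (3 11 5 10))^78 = (3 15 8 5)(4 7 10 11)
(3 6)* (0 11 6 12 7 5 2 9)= [11, 1, 9, 12, 4, 2, 3, 5, 8, 0, 10, 6, 7]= (0 11 6 3 12 7 5 2 9)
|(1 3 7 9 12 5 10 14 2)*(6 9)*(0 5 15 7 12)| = 12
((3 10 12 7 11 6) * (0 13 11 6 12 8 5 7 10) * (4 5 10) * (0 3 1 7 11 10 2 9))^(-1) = (0 9 2 8 10 13)(1 6 7)(4 12 11 5)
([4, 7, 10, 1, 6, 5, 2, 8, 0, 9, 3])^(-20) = [7, 10, 4, 2, 8, 5, 0, 3, 1, 9, 6]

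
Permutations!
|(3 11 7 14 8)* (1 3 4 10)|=8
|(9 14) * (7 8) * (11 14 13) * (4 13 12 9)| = 4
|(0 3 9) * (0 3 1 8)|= |(0 1 8)(3 9)|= 6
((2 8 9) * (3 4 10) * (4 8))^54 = ((2 4 10 3 8 9))^54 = (10)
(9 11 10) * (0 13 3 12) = [13, 1, 2, 12, 4, 5, 6, 7, 8, 11, 9, 10, 0, 3] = (0 13 3 12)(9 11 10)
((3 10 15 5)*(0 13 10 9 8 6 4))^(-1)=((0 13 10 15 5 3 9 8 6 4))^(-1)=(0 4 6 8 9 3 5 15 10 13)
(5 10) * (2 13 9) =[0, 1, 13, 3, 4, 10, 6, 7, 8, 2, 5, 11, 12, 9] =(2 13 9)(5 10)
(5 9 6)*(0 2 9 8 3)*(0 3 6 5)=[2, 1, 9, 3, 4, 8, 0, 7, 6, 5]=(0 2 9 5 8 6)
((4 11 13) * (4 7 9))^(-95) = (13)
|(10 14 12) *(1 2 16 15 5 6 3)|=|(1 2 16 15 5 6 3)(10 14 12)|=21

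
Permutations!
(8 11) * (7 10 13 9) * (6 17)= (6 17)(7 10 13 9)(8 11)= [0, 1, 2, 3, 4, 5, 17, 10, 11, 7, 13, 8, 12, 9, 14, 15, 16, 6]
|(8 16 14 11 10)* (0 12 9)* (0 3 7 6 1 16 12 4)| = 22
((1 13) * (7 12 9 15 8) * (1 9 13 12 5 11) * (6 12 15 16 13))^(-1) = ((1 15 8 7 5 11)(6 12)(9 16 13))^(-1) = (1 11 5 7 8 15)(6 12)(9 13 16)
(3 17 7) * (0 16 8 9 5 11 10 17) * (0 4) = (0 16 8 9 5 11 10 17 7 3 4) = [16, 1, 2, 4, 0, 11, 6, 3, 9, 5, 17, 10, 12, 13, 14, 15, 8, 7]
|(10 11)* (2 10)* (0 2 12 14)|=|(0 2 10 11 12 14)|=6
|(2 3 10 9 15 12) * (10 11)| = |(2 3 11 10 9 15 12)| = 7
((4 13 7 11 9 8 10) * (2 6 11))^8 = ((2 6 11 9 8 10 4 13 7))^8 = (2 7 13 4 10 8 9 11 6)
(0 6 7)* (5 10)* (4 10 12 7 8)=(0 6 8 4 10 5 12 7)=[6, 1, 2, 3, 10, 12, 8, 0, 4, 9, 5, 11, 7]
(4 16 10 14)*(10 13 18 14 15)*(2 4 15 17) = (2 4 16 13 18 14 15 10 17) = [0, 1, 4, 3, 16, 5, 6, 7, 8, 9, 17, 11, 12, 18, 15, 10, 13, 2, 14]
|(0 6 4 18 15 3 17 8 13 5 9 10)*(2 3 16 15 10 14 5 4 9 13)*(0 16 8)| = 15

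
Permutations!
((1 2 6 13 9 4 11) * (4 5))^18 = ((1 2 6 13 9 5 4 11))^18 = (1 6 9 4)(2 13 5 11)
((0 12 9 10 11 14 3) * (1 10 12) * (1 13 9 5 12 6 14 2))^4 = ((0 13 9 6 14 3)(1 10 11 2)(5 12))^4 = (0 14 9)(3 6 13)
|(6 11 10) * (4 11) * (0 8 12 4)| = |(0 8 12 4 11 10 6)| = 7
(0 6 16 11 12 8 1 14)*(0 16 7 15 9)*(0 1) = [6, 14, 2, 3, 4, 5, 7, 15, 0, 1, 10, 12, 8, 13, 16, 9, 11] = (0 6 7 15 9 1 14 16 11 12 8)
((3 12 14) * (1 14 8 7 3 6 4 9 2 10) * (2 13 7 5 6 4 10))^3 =(1 9 3 5)(4 7 8 10)(6 14 13 12)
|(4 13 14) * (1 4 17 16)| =6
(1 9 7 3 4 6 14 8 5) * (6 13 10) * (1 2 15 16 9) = (2 15 16 9 7 3 4 13 10 6 14 8 5) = [0, 1, 15, 4, 13, 2, 14, 3, 5, 7, 6, 11, 12, 10, 8, 16, 9]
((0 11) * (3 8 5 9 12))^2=(3 5 12 8 9)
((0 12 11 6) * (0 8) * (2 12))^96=((0 2 12 11 6 8))^96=(12)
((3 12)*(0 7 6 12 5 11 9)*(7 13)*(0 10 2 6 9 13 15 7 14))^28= ((0 15 7 9 10 2 6 12 3 5 11 13 14))^28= (0 7 10 6 3 11 14 15 9 2 12 5 13)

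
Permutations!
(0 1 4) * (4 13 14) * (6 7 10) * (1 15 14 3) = (0 15 14 4)(1 13 3)(6 7 10) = [15, 13, 2, 1, 0, 5, 7, 10, 8, 9, 6, 11, 12, 3, 4, 14]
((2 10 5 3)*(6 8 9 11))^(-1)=(2 3 5 10)(6 11 9 8)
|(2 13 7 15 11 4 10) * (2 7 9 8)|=20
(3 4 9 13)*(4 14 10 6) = [0, 1, 2, 14, 9, 5, 4, 7, 8, 13, 6, 11, 12, 3, 10] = (3 14 10 6 4 9 13)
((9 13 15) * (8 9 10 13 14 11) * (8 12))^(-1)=(8 12 11 14 9)(10 15 13)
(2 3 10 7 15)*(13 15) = (2 3 10 7 13 15) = [0, 1, 3, 10, 4, 5, 6, 13, 8, 9, 7, 11, 12, 15, 14, 2]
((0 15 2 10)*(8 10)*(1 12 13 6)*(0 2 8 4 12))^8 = (0 6 12 2 8)(1 13 4 10 15) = ((0 15 8 10 2 4 12 13 6 1))^8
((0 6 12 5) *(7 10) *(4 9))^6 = (0 12)(5 6) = ((0 6 12 5)(4 9)(7 10))^6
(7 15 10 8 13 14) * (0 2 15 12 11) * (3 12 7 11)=[2, 1, 15, 12, 4, 5, 6, 7, 13, 9, 8, 0, 3, 14, 11, 10]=(0 2 15 10 8 13 14 11)(3 12)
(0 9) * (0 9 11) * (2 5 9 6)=(0 11)(2 5 9 6)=[11, 1, 5, 3, 4, 9, 2, 7, 8, 6, 10, 0]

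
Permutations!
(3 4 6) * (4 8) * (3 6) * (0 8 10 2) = (0 8 4 3 10 2) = [8, 1, 0, 10, 3, 5, 6, 7, 4, 9, 2]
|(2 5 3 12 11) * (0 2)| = |(0 2 5 3 12 11)| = 6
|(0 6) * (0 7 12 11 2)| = |(0 6 7 12 11 2)| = 6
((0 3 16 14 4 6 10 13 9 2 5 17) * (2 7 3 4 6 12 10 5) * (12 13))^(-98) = ((0 4 13 9 7 3 16 14 6 5 17)(10 12))^(-98) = (0 4 13 9 7 3 16 14 6 5 17)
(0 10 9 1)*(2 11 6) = (0 10 9 1)(2 11 6) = [10, 0, 11, 3, 4, 5, 2, 7, 8, 1, 9, 6]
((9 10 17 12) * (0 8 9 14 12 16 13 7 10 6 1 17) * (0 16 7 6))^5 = ((0 8 9)(1 17 7 10 16 13 6)(12 14))^5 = (0 9 8)(1 13 10 17 6 16 7)(12 14)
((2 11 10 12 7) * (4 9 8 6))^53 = (2 12 11 7 10)(4 9 8 6)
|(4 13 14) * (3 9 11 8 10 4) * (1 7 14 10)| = |(1 7 14 3 9 11 8)(4 13 10)| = 21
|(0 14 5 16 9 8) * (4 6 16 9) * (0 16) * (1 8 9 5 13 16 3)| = |(0 14 13 16 4 6)(1 8 3)| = 6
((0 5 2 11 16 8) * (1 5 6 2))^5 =(0 8 16 11 2 6)(1 5) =((0 6 2 11 16 8)(1 5))^5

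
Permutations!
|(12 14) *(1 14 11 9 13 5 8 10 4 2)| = 11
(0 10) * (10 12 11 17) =(0 12 11 17 10) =[12, 1, 2, 3, 4, 5, 6, 7, 8, 9, 0, 17, 11, 13, 14, 15, 16, 10]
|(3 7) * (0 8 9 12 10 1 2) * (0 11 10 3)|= |(0 8 9 12 3 7)(1 2 11 10)|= 12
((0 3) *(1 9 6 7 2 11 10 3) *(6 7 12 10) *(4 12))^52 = ((0 1 9 7 2 11 6 4 12 10 3))^52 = (0 12 11 9 3 4 2 1 10 6 7)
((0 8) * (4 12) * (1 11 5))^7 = (0 8)(1 11 5)(4 12)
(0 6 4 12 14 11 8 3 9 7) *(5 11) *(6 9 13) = [9, 1, 2, 13, 12, 11, 4, 0, 3, 7, 10, 8, 14, 6, 5] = (0 9 7)(3 13 6 4 12 14 5 11 8)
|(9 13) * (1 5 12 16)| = |(1 5 12 16)(9 13)| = 4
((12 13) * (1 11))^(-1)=(1 11)(12 13)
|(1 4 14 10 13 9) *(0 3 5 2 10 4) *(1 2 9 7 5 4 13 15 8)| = |(0 3 4 14 13 7 5 9 2 10 15 8 1)| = 13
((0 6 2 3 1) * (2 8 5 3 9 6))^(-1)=(0 1 3 5 8 6 9 2)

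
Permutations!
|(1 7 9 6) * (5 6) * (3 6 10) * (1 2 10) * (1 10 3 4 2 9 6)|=9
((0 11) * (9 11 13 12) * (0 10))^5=((0 13 12 9 11 10))^5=(0 10 11 9 12 13)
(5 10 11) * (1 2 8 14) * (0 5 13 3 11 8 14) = (0 5 10 8)(1 2 14)(3 11 13) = [5, 2, 14, 11, 4, 10, 6, 7, 0, 9, 8, 13, 12, 3, 1]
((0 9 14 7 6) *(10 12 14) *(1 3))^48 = (0 6 7 14 12 10 9)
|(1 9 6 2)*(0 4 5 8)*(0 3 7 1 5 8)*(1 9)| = |(0 4 8 3 7 9 6 2 5)| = 9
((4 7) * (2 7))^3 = ((2 7 4))^3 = (7)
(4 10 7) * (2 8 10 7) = (2 8 10)(4 7) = [0, 1, 8, 3, 7, 5, 6, 4, 10, 9, 2]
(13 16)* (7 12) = (7 12)(13 16) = [0, 1, 2, 3, 4, 5, 6, 12, 8, 9, 10, 11, 7, 16, 14, 15, 13]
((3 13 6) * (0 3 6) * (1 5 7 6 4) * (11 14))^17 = ((0 3 13)(1 5 7 6 4)(11 14))^17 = (0 13 3)(1 7 4 5 6)(11 14)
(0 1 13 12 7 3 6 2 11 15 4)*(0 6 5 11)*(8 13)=[1, 8, 0, 5, 6, 11, 2, 3, 13, 9, 10, 15, 7, 12, 14, 4]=(0 1 8 13 12 7 3 5 11 15 4 6 2)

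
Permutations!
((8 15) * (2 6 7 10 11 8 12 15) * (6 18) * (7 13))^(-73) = (2 8 11 10 7 13 6 18)(12 15)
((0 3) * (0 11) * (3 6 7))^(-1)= ((0 6 7 3 11))^(-1)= (0 11 3 7 6)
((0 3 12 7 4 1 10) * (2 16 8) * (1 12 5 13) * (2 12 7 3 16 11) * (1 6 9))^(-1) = (0 10 1 9 6 13 5 3 12 8 16)(2 11)(4 7)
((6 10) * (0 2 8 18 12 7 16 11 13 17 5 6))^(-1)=(0 10 6 5 17 13 11 16 7 12 18 8 2)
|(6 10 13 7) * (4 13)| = 5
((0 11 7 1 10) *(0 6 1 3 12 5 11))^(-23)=(1 10 6)(3 5 7 12 11)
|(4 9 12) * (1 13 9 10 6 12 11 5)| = |(1 13 9 11 5)(4 10 6 12)| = 20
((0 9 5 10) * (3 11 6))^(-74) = ((0 9 5 10)(3 11 6))^(-74) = (0 5)(3 11 6)(9 10)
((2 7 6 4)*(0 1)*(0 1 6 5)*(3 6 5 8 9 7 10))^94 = (2 4 6 3 10)(7 8 9)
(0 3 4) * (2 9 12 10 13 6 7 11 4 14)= (0 3 14 2 9 12 10 13 6 7 11 4)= [3, 1, 9, 14, 0, 5, 7, 11, 8, 12, 13, 4, 10, 6, 2]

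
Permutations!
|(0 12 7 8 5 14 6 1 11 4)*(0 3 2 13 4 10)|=20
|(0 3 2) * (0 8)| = 4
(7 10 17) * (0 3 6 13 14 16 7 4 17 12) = (0 3 6 13 14 16 7 10 12)(4 17) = [3, 1, 2, 6, 17, 5, 13, 10, 8, 9, 12, 11, 0, 14, 16, 15, 7, 4]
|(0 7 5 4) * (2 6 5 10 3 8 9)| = 10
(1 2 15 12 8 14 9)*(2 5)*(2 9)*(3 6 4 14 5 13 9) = (1 13 9)(2 15 12 8 5 3 6 4 14) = [0, 13, 15, 6, 14, 3, 4, 7, 5, 1, 10, 11, 8, 9, 2, 12]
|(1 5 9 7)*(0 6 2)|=12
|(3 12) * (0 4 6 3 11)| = 6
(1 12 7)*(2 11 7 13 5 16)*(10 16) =(1 12 13 5 10 16 2 11 7) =[0, 12, 11, 3, 4, 10, 6, 1, 8, 9, 16, 7, 13, 5, 14, 15, 2]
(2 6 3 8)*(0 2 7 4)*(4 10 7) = [2, 1, 6, 8, 0, 5, 3, 10, 4, 9, 7] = (0 2 6 3 8 4)(7 10)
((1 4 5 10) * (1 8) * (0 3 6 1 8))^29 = ((0 3 6 1 4 5 10))^29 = (0 3 6 1 4 5 10)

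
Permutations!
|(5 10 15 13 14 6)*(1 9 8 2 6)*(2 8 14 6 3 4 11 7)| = 15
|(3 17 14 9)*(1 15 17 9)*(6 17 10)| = 6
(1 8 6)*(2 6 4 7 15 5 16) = (1 8 4 7 15 5 16 2 6) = [0, 8, 6, 3, 7, 16, 1, 15, 4, 9, 10, 11, 12, 13, 14, 5, 2]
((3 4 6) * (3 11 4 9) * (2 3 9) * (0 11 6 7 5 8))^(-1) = ((0 11 4 7 5 8)(2 3))^(-1) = (0 8 5 7 4 11)(2 3)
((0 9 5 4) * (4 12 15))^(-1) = ((0 9 5 12 15 4))^(-1) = (0 4 15 12 5 9)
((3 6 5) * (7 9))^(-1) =(3 5 6)(7 9)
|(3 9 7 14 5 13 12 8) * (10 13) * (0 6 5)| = 11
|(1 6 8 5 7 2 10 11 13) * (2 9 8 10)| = |(1 6 10 11 13)(5 7 9 8)| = 20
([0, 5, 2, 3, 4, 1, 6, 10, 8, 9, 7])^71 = [0, 5, 2, 3, 4, 1, 6, 10, 8, 9, 7]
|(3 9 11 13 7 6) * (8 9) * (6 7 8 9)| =|(3 9 11 13 8 6)| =6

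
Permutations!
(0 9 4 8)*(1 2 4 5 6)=[9, 2, 4, 3, 8, 6, 1, 7, 0, 5]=(0 9 5 6 1 2 4 8)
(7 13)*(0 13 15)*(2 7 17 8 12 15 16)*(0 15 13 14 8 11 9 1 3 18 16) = (0 14 8 12 13 17 11 9 1 3 18 16 2 7) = [14, 3, 7, 18, 4, 5, 6, 0, 12, 1, 10, 9, 13, 17, 8, 15, 2, 11, 16]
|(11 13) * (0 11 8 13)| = |(0 11)(8 13)| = 2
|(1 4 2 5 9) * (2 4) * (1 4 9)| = |(1 2 5)(4 9)| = 6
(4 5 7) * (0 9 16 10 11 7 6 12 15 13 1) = (0 9 16 10 11 7 4 5 6 12 15 13 1) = [9, 0, 2, 3, 5, 6, 12, 4, 8, 16, 11, 7, 15, 1, 14, 13, 10]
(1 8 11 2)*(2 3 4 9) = (1 8 11 3 4 9 2) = [0, 8, 1, 4, 9, 5, 6, 7, 11, 2, 10, 3]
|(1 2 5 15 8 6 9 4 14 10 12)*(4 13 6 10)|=|(1 2 5 15 8 10 12)(4 14)(6 9 13)|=42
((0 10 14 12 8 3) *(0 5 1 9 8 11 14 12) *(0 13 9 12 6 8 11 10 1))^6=(0 3 6 12)(1 5 8 10)(9 14)(11 13)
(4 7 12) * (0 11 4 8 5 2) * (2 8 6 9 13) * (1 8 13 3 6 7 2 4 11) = (0 1 8 5 13 4 2)(3 6 9)(7 12) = [1, 8, 0, 6, 2, 13, 9, 12, 5, 3, 10, 11, 7, 4]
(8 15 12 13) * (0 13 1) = (0 13 8 15 12 1) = [13, 0, 2, 3, 4, 5, 6, 7, 15, 9, 10, 11, 1, 8, 14, 12]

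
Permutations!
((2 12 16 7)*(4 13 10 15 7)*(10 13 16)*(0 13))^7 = (0 13)(2 10 7 12 15)(4 16) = ((0 13)(2 12 10 15 7)(4 16))^7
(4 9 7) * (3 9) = [0, 1, 2, 9, 3, 5, 6, 4, 8, 7] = (3 9 7 4)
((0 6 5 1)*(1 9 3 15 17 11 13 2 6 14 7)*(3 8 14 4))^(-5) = ((0 4 3 15 17 11 13 2 6 5 9 8 14 7 1))^(-5) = (0 9 11)(1 5 17)(2 3 14)(4 8 13)(6 15 7)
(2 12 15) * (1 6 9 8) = [0, 6, 12, 3, 4, 5, 9, 7, 1, 8, 10, 11, 15, 13, 14, 2] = (1 6 9 8)(2 12 15)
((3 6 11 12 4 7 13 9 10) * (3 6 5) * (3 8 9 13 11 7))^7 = ((13)(3 5 8 9 10 6 7 11 12 4))^7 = (13)(3 11 10 5 12 6 8 4 7 9)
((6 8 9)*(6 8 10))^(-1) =(6 10)(8 9)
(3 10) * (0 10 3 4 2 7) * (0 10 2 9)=(0 2 7 10 4 9)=[2, 1, 7, 3, 9, 5, 6, 10, 8, 0, 4]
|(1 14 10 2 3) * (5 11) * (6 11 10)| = 8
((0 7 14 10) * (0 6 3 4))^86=(0 14 6 4 7 10 3)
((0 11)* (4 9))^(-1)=(0 11)(4 9)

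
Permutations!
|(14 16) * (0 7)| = 2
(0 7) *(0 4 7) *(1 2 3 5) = [0, 2, 3, 5, 7, 1, 6, 4] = (1 2 3 5)(4 7)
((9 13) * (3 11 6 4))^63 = (3 4 6 11)(9 13)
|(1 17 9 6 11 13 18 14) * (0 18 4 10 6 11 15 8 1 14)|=10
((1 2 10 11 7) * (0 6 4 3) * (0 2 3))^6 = ((0 6 4)(1 3 2 10 11 7))^6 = (11)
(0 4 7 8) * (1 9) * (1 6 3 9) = (0 4 7 8)(3 9 6) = [4, 1, 2, 9, 7, 5, 3, 8, 0, 6]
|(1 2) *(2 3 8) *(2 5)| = 5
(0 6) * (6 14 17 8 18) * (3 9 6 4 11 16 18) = [14, 1, 2, 9, 11, 5, 0, 7, 3, 6, 10, 16, 12, 13, 17, 15, 18, 8, 4] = (0 14 17 8 3 9 6)(4 11 16 18)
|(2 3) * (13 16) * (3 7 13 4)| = |(2 7 13 16 4 3)| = 6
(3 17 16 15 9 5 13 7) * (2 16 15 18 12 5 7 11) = [0, 1, 16, 17, 4, 13, 6, 3, 8, 7, 10, 2, 5, 11, 14, 9, 18, 15, 12] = (2 16 18 12 5 13 11)(3 17 15 9 7)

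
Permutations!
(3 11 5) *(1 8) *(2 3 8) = (1 2 3 11 5 8) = [0, 2, 3, 11, 4, 8, 6, 7, 1, 9, 10, 5]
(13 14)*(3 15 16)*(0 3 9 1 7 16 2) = (0 3 15 2)(1 7 16 9)(13 14) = [3, 7, 0, 15, 4, 5, 6, 16, 8, 1, 10, 11, 12, 14, 13, 2, 9]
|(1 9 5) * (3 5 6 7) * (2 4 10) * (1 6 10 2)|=12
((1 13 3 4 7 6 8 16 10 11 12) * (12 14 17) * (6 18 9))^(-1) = ((1 13 3 4 7 18 9 6 8 16 10 11 14 17 12))^(-1) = (1 12 17 14 11 10 16 8 6 9 18 7 4 3 13)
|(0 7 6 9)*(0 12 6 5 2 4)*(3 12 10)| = |(0 7 5 2 4)(3 12 6 9 10)| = 5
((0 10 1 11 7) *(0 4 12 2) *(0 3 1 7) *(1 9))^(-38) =(0 7 12 3 1)(2 9 11 10 4)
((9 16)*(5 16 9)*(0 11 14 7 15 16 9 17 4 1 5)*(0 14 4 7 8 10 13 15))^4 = (0 5)(1 7)(4 17)(8 16 13)(9 11)(10 14 15)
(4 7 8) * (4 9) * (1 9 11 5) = [0, 9, 2, 3, 7, 1, 6, 8, 11, 4, 10, 5] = (1 9 4 7 8 11 5)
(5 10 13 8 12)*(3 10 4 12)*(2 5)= (2 5 4 12)(3 10 13 8)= [0, 1, 5, 10, 12, 4, 6, 7, 3, 9, 13, 11, 2, 8]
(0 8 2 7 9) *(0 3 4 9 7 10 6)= [8, 1, 10, 4, 9, 5, 0, 7, 2, 3, 6]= (0 8 2 10 6)(3 4 9)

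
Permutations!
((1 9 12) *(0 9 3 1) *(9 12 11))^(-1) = ((0 12)(1 3)(9 11))^(-1) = (0 12)(1 3)(9 11)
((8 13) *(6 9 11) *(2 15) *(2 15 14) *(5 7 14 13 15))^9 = (2 8 5 14 13 15 7)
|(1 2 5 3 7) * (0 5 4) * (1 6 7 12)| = 14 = |(0 5 3 12 1 2 4)(6 7)|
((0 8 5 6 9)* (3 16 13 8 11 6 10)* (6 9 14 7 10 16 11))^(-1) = (0 9 11 3 10 7 14 6)(5 8 13 16)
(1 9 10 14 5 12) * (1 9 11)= (1 11)(5 12 9 10 14)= [0, 11, 2, 3, 4, 12, 6, 7, 8, 10, 14, 1, 9, 13, 5]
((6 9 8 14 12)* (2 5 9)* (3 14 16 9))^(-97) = ((2 5 3 14 12 6)(8 16 9))^(-97) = (2 6 12 14 3 5)(8 9 16)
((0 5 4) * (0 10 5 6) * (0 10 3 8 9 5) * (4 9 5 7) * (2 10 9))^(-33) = ((0 6 9 7 4 3 8 5 2 10))^(-33) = (0 5 4 6 2 3 9 10 8 7)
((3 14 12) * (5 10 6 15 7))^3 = (5 15 10 7 6)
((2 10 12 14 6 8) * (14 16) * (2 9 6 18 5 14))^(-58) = (2 12)(5 18 14)(6 9 8)(10 16)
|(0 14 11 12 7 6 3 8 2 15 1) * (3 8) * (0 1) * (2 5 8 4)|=18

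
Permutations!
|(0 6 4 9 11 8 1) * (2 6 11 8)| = |(0 11 2 6 4 9 8 1)| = 8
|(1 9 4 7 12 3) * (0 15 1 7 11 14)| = 21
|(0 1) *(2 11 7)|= 6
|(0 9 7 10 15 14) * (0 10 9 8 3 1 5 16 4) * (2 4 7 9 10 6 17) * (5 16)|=13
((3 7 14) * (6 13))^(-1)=(3 14 7)(6 13)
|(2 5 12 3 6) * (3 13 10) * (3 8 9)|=9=|(2 5 12 13 10 8 9 3 6)|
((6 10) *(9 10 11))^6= ((6 11 9 10))^6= (6 9)(10 11)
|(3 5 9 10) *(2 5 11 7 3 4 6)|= 6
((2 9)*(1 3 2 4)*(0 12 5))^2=((0 12 5)(1 3 2 9 4))^2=(0 5 12)(1 2 4 3 9)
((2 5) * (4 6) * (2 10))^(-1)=(2 10 5)(4 6)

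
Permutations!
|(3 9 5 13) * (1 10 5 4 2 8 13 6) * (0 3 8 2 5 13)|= |(0 3 9 4 5 6 1 10 13 8)|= 10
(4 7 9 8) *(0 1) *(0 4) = (0 1 4 7 9 8) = [1, 4, 2, 3, 7, 5, 6, 9, 0, 8]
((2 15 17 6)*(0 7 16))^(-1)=(0 16 7)(2 6 17 15)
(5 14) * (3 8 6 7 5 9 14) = [0, 1, 2, 8, 4, 3, 7, 5, 6, 14, 10, 11, 12, 13, 9] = (3 8 6 7 5)(9 14)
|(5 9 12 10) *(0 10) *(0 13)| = |(0 10 5 9 12 13)| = 6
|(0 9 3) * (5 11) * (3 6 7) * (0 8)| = 6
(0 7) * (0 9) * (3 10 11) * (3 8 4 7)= (0 3 10 11 8 4 7 9)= [3, 1, 2, 10, 7, 5, 6, 9, 4, 0, 11, 8]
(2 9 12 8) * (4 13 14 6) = (2 9 12 8)(4 13 14 6) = [0, 1, 9, 3, 13, 5, 4, 7, 2, 12, 10, 11, 8, 14, 6]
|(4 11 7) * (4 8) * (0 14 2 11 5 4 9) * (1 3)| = 14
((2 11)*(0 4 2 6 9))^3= ((0 4 2 11 6 9))^3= (0 11)(2 9)(4 6)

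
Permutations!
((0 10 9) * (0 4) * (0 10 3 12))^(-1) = ((0 3 12)(4 10 9))^(-1) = (0 12 3)(4 9 10)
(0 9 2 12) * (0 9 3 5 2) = (0 3 5 2 12 9) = [3, 1, 12, 5, 4, 2, 6, 7, 8, 0, 10, 11, 9]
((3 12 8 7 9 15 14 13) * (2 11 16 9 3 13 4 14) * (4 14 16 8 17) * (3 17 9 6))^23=((2 11 8 7 17 4 16 6 3 12 9 15))^23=(2 15 9 12 3 6 16 4 17 7 8 11)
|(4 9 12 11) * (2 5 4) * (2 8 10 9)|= |(2 5 4)(8 10 9 12 11)|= 15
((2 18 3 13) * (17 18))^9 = (2 13 3 18 17)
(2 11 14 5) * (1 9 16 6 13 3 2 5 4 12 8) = (1 9 16 6 13 3 2 11 14 4 12 8) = [0, 9, 11, 2, 12, 5, 13, 7, 1, 16, 10, 14, 8, 3, 4, 15, 6]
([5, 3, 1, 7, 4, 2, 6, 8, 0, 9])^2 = (9)(0 2 3 8 5 1 7)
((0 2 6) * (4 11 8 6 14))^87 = ((0 2 14 4 11 8 6))^87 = (0 4 6 14 8 2 11)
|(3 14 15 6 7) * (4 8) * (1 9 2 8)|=5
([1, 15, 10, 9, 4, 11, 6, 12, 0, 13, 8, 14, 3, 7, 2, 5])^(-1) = (0 8 10 2 14 11 5 15 1)(3 12 7 13 9)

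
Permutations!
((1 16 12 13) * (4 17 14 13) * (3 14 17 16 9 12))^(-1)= ((17)(1 9 12 4 16 3 14 13))^(-1)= (17)(1 13 14 3 16 4 12 9)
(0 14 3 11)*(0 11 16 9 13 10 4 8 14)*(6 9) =(3 16 6 9 13 10 4 8 14) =[0, 1, 2, 16, 8, 5, 9, 7, 14, 13, 4, 11, 12, 10, 3, 15, 6]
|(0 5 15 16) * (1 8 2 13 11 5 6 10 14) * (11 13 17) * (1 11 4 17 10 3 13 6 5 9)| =|(0 5 15 16)(1 8 2 10 14 11 9)(3 13 6)(4 17)| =84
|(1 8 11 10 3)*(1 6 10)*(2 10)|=12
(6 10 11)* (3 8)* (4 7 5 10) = [0, 1, 2, 8, 7, 10, 4, 5, 3, 9, 11, 6] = (3 8)(4 7 5 10 11 6)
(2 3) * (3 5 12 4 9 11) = (2 5 12 4 9 11 3) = [0, 1, 5, 2, 9, 12, 6, 7, 8, 11, 10, 3, 4]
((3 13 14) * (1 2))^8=((1 2)(3 13 14))^8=(3 14 13)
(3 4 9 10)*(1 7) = (1 7)(3 4 9 10) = [0, 7, 2, 4, 9, 5, 6, 1, 8, 10, 3]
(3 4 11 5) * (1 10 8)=[0, 10, 2, 4, 11, 3, 6, 7, 1, 9, 8, 5]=(1 10 8)(3 4 11 5)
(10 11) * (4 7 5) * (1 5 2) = (1 5 4 7 2)(10 11) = [0, 5, 1, 3, 7, 4, 6, 2, 8, 9, 11, 10]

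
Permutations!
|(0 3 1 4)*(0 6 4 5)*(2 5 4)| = 7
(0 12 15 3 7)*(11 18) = (0 12 15 3 7)(11 18) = [12, 1, 2, 7, 4, 5, 6, 0, 8, 9, 10, 18, 15, 13, 14, 3, 16, 17, 11]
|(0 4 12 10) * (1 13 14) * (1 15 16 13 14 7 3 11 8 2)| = |(0 4 12 10)(1 14 15 16 13 7 3 11 8 2)| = 20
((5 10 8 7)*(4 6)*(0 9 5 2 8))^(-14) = (0 5)(2 8 7)(9 10) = ((0 9 5 10)(2 8 7)(4 6))^(-14)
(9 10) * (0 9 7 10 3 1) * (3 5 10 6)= (0 9 5 10 7 6 3 1)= [9, 0, 2, 1, 4, 10, 3, 6, 8, 5, 7]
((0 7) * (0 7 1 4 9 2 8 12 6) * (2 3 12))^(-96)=(0 4 3 6 1 9 12)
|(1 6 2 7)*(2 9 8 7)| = 5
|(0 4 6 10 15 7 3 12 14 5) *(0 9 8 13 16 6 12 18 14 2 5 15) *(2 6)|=30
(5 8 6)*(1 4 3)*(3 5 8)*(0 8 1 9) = (0 8 6 1 4 5 3 9) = [8, 4, 2, 9, 5, 3, 1, 7, 6, 0]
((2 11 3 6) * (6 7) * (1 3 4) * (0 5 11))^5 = (0 3 5 7 11 6 4 2 1)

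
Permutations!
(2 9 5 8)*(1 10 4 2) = (1 10 4 2 9 5 8) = [0, 10, 9, 3, 2, 8, 6, 7, 1, 5, 4]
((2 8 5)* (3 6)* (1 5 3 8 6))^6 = ((1 5 2 6 8 3))^6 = (8)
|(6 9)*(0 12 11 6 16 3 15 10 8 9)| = |(0 12 11 6)(3 15 10 8 9 16)| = 12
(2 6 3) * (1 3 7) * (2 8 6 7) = [0, 3, 7, 8, 4, 5, 2, 1, 6] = (1 3 8 6 2 7)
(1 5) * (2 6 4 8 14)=(1 5)(2 6 4 8 14)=[0, 5, 6, 3, 8, 1, 4, 7, 14, 9, 10, 11, 12, 13, 2]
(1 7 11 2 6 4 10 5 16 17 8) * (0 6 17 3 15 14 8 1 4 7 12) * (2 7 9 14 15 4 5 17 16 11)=(0 6 9 14 8 5 11 7 2 16 3 4 10 17 1 12)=[6, 12, 16, 4, 10, 11, 9, 2, 5, 14, 17, 7, 0, 13, 8, 15, 3, 1]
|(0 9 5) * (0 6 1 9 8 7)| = |(0 8 7)(1 9 5 6)| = 12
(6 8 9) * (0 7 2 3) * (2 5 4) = [7, 1, 3, 0, 2, 4, 8, 5, 9, 6] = (0 7 5 4 2 3)(6 8 9)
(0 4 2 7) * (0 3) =(0 4 2 7 3) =[4, 1, 7, 0, 2, 5, 6, 3]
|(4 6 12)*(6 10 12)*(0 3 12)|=|(0 3 12 4 10)|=5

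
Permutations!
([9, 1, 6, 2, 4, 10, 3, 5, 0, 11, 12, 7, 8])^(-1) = (0 8 12 10 5 7 11 9)(2 3 6)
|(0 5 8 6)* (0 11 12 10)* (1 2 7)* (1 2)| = |(0 5 8 6 11 12 10)(2 7)| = 14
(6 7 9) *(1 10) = (1 10)(6 7 9) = [0, 10, 2, 3, 4, 5, 7, 9, 8, 6, 1]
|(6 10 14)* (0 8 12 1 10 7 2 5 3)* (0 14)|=|(0 8 12 1 10)(2 5 3 14 6 7)|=30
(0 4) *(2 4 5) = (0 5 2 4) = [5, 1, 4, 3, 0, 2]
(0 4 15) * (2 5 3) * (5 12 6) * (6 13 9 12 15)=(0 4 6 5 3 2 15)(9 12 13)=[4, 1, 15, 2, 6, 3, 5, 7, 8, 12, 10, 11, 13, 9, 14, 0]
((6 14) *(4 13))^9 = ((4 13)(6 14))^9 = (4 13)(6 14)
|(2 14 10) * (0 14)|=4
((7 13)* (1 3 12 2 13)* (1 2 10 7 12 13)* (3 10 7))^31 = ((1 10 3 13 12 7 2))^31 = (1 13 2 3 7 10 12)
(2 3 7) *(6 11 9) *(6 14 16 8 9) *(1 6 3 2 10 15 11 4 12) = (1 6 4 12)(3 7 10 15 11)(8 9 14 16) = [0, 6, 2, 7, 12, 5, 4, 10, 9, 14, 15, 3, 1, 13, 16, 11, 8]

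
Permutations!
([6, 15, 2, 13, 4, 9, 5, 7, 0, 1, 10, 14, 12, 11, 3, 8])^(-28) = (15)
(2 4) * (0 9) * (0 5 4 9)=(2 9 5 4)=[0, 1, 9, 3, 2, 4, 6, 7, 8, 5]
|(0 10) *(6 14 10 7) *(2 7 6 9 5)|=4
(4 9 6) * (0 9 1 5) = (0 9 6 4 1 5) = [9, 5, 2, 3, 1, 0, 4, 7, 8, 6]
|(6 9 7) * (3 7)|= |(3 7 6 9)|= 4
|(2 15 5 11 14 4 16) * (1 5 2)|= |(1 5 11 14 4 16)(2 15)|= 6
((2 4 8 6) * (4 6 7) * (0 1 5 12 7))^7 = (12)(2 6)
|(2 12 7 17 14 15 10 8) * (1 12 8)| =14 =|(1 12 7 17 14 15 10)(2 8)|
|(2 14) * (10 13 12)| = |(2 14)(10 13 12)| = 6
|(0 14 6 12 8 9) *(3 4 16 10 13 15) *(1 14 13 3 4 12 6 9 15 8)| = 12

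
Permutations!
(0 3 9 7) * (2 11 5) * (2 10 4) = (0 3 9 7)(2 11 5 10 4) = [3, 1, 11, 9, 2, 10, 6, 0, 8, 7, 4, 5]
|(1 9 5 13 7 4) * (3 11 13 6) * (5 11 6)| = 6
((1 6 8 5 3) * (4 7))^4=(1 3 5 8 6)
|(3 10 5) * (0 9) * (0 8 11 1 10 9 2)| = 14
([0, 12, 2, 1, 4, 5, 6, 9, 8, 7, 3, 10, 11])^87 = (1 11 3 12 10)(7 9)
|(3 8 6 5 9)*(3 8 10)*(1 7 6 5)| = 6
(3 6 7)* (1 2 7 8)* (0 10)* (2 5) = (0 10)(1 5 2 7 3 6 8) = [10, 5, 7, 6, 4, 2, 8, 3, 1, 9, 0]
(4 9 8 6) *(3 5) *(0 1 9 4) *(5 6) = (0 1 9 8 5 3 6) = [1, 9, 2, 6, 4, 3, 0, 7, 5, 8]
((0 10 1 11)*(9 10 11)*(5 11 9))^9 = ((0 9 10 1 5 11))^9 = (0 1)(5 9)(10 11)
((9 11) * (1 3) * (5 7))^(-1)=(1 3)(5 7)(9 11)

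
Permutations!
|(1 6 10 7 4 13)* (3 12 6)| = |(1 3 12 6 10 7 4 13)| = 8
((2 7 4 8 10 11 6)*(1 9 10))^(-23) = ((1 9 10 11 6 2 7 4 8))^(-23) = (1 6 8 11 4 10 7 9 2)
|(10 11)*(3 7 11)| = 4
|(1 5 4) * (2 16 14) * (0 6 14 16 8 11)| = 6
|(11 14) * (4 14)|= |(4 14 11)|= 3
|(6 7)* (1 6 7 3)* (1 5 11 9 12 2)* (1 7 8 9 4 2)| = 11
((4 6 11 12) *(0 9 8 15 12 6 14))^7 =((0 9 8 15 12 4 14)(6 11))^7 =(15)(6 11)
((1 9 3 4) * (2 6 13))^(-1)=(1 4 3 9)(2 13 6)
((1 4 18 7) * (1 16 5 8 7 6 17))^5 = ((1 4 18 6 17)(5 8 7 16))^5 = (18)(5 8 7 16)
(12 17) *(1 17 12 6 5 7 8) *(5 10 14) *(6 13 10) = (1 17 13 10 14 5 7 8) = [0, 17, 2, 3, 4, 7, 6, 8, 1, 9, 14, 11, 12, 10, 5, 15, 16, 13]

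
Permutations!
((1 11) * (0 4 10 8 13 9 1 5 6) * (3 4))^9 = ((0 3 4 10 8 13 9 1 11 5 6))^9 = (0 5 1 13 10 3 6 11 9 8 4)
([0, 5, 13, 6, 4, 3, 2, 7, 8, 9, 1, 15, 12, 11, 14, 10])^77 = [0, 13, 1, 15, 4, 11, 10, 7, 8, 9, 2, 3, 12, 5, 14, 6]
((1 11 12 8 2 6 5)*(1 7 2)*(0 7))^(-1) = ((0 7 2 6 5)(1 11 12 8))^(-1) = (0 5 6 2 7)(1 8 12 11)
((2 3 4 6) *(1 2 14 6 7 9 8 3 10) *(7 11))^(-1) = ((1 2 10)(3 4 11 7 9 8)(6 14))^(-1) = (1 10 2)(3 8 9 7 11 4)(6 14)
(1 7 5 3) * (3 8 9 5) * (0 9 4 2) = (0 9 5 8 4 2)(1 7 3) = [9, 7, 0, 1, 2, 8, 6, 3, 4, 5]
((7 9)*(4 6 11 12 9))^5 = (4 7 9 12 11 6) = ((4 6 11 12 9 7))^5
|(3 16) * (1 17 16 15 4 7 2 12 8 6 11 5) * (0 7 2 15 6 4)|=84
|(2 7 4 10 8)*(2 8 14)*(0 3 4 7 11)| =|(0 3 4 10 14 2 11)| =7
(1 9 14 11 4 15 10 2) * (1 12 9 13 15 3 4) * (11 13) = (1 11)(2 12 9 14 13 15 10)(3 4) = [0, 11, 12, 4, 3, 5, 6, 7, 8, 14, 2, 1, 9, 15, 13, 10]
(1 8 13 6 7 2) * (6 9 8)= (1 6 7 2)(8 13 9)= [0, 6, 1, 3, 4, 5, 7, 2, 13, 8, 10, 11, 12, 9]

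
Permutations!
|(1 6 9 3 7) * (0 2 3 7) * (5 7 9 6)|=3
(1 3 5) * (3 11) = (1 11 3 5) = [0, 11, 2, 5, 4, 1, 6, 7, 8, 9, 10, 3]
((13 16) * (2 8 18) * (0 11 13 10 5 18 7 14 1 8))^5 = ((0 11 13 16 10 5 18 2)(1 8 7 14))^5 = (0 5 13 2 10 11 18 16)(1 8 7 14)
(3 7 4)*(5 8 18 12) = (3 7 4)(5 8 18 12) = [0, 1, 2, 7, 3, 8, 6, 4, 18, 9, 10, 11, 5, 13, 14, 15, 16, 17, 12]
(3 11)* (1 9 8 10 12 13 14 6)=(1 9 8 10 12 13 14 6)(3 11)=[0, 9, 2, 11, 4, 5, 1, 7, 10, 8, 12, 3, 13, 14, 6]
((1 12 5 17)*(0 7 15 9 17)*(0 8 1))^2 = (0 15 17 7 9)(1 5)(8 12)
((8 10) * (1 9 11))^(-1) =(1 11 9)(8 10)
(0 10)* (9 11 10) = (0 9 11 10) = [9, 1, 2, 3, 4, 5, 6, 7, 8, 11, 0, 10]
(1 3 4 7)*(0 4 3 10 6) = (0 4 7 1 10 6) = [4, 10, 2, 3, 7, 5, 0, 1, 8, 9, 6]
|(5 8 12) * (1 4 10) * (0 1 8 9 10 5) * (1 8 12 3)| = 9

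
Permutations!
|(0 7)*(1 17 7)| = |(0 1 17 7)| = 4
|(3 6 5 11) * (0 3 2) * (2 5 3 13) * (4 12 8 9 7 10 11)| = 24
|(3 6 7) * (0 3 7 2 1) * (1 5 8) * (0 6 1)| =7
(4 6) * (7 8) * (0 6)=(0 6 4)(7 8)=[6, 1, 2, 3, 0, 5, 4, 8, 7]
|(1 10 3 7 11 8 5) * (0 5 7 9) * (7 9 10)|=|(0 5 1 7 11 8 9)(3 10)|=14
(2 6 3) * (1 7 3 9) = [0, 7, 6, 2, 4, 5, 9, 3, 8, 1] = (1 7 3 2 6 9)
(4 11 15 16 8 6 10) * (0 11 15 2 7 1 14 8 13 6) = (0 11 2 7 1 14 8)(4 15 16 13 6 10) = [11, 14, 7, 3, 15, 5, 10, 1, 0, 9, 4, 2, 12, 6, 8, 16, 13]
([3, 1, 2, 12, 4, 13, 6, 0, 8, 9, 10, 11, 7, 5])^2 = (13)(0 12)(3 7)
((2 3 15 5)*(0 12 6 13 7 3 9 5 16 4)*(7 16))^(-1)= ((0 12 6 13 16 4)(2 9 5)(3 15 7))^(-1)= (0 4 16 13 6 12)(2 5 9)(3 7 15)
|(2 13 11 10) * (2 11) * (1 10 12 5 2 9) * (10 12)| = 6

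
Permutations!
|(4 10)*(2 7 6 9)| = 4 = |(2 7 6 9)(4 10)|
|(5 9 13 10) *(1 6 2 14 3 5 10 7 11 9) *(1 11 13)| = 8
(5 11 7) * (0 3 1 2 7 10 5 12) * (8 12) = (0 3 1 2 7 8 12)(5 11 10) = [3, 2, 7, 1, 4, 11, 6, 8, 12, 9, 5, 10, 0]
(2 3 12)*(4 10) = [0, 1, 3, 12, 10, 5, 6, 7, 8, 9, 4, 11, 2] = (2 3 12)(4 10)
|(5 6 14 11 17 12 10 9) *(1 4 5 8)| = |(1 4 5 6 14 11 17 12 10 9 8)| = 11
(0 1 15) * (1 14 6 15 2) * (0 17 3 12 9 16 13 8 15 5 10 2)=(0 14 6 5 10 2 1)(3 12 9 16 13 8 15 17)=[14, 0, 1, 12, 4, 10, 5, 7, 15, 16, 2, 11, 9, 8, 6, 17, 13, 3]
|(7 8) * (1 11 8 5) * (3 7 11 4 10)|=6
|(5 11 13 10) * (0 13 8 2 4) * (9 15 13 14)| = 11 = |(0 14 9 15 13 10 5 11 8 2 4)|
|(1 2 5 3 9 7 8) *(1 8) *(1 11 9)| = |(1 2 5 3)(7 11 9)| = 12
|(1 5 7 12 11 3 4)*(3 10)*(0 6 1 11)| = 12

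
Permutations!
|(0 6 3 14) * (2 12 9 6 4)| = |(0 4 2 12 9 6 3 14)| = 8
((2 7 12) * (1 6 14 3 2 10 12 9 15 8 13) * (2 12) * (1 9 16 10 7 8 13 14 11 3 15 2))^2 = ((1 6 11 3 12 7 16 10)(2 8 14 15 13 9))^2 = (1 11 12 16)(2 14 13)(3 7 10 6)(8 15 9)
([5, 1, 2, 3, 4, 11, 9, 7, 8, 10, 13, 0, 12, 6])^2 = [11, 1, 2, 3, 4, 0, 10, 7, 8, 13, 6, 5, 12, 9]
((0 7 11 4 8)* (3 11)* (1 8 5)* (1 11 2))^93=((0 7 3 2 1 8)(4 5 11))^93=(11)(0 2)(1 7)(3 8)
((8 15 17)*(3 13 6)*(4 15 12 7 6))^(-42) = ((3 13 4 15 17 8 12 7 6))^(-42) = (3 15 12)(4 8 6)(7 13 17)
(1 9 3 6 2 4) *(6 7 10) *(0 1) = (0 1 9 3 7 10 6 2 4) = [1, 9, 4, 7, 0, 5, 2, 10, 8, 3, 6]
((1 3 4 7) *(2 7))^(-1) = (1 7 2 4 3)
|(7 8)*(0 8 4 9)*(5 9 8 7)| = 6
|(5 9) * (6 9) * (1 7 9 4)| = |(1 7 9 5 6 4)| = 6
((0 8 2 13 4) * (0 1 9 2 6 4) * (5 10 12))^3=((0 8 6 4 1 9 2 13)(5 10 12))^3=(0 4 2 8 1 13 6 9)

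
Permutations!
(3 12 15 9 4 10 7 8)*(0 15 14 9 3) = (0 15 3 12 14 9 4 10 7 8) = [15, 1, 2, 12, 10, 5, 6, 8, 0, 4, 7, 11, 14, 13, 9, 3]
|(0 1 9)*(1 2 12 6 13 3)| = |(0 2 12 6 13 3 1 9)| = 8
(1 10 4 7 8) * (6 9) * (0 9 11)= (0 9 6 11)(1 10 4 7 8)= [9, 10, 2, 3, 7, 5, 11, 8, 1, 6, 4, 0]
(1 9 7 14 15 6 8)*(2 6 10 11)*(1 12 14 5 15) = (1 9 7 5 15 10 11 2 6 8 12 14) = [0, 9, 6, 3, 4, 15, 8, 5, 12, 7, 11, 2, 14, 13, 1, 10]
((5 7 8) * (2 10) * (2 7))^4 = (2 5 8 7 10)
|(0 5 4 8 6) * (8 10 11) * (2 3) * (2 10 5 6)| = 10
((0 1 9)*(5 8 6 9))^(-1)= (0 9 6 8 5 1)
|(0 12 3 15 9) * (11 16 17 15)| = 8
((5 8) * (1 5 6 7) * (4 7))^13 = (1 5 8 6 4 7)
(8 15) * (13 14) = (8 15)(13 14) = [0, 1, 2, 3, 4, 5, 6, 7, 15, 9, 10, 11, 12, 14, 13, 8]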